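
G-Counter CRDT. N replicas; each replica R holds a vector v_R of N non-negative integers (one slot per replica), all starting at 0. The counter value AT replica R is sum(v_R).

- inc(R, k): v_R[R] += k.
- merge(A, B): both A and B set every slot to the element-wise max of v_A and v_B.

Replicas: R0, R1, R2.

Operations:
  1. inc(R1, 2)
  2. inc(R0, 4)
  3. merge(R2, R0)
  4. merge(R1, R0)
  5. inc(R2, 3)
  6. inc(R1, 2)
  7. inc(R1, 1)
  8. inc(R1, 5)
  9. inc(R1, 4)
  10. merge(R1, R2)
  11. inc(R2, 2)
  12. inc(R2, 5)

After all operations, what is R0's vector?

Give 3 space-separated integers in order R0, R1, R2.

Op 1: inc R1 by 2 -> R1=(0,2,0) value=2
Op 2: inc R0 by 4 -> R0=(4,0,0) value=4
Op 3: merge R2<->R0 -> R2=(4,0,0) R0=(4,0,0)
Op 4: merge R1<->R0 -> R1=(4,2,0) R0=(4,2,0)
Op 5: inc R2 by 3 -> R2=(4,0,3) value=7
Op 6: inc R1 by 2 -> R1=(4,4,0) value=8
Op 7: inc R1 by 1 -> R1=(4,5,0) value=9
Op 8: inc R1 by 5 -> R1=(4,10,0) value=14
Op 9: inc R1 by 4 -> R1=(4,14,0) value=18
Op 10: merge R1<->R2 -> R1=(4,14,3) R2=(4,14,3)
Op 11: inc R2 by 2 -> R2=(4,14,5) value=23
Op 12: inc R2 by 5 -> R2=(4,14,10) value=28

Answer: 4 2 0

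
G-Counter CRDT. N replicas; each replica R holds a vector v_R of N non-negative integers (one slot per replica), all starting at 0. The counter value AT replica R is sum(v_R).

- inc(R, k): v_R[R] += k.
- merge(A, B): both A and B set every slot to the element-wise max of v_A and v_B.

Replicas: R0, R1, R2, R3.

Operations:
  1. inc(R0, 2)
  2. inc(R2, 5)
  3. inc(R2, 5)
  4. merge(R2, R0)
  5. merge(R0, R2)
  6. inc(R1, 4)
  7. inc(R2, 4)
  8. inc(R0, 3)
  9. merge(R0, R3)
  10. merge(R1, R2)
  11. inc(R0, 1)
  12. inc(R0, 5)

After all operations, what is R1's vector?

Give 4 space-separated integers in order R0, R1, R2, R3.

Answer: 2 4 14 0

Derivation:
Op 1: inc R0 by 2 -> R0=(2,0,0,0) value=2
Op 2: inc R2 by 5 -> R2=(0,0,5,0) value=5
Op 3: inc R2 by 5 -> R2=(0,0,10,0) value=10
Op 4: merge R2<->R0 -> R2=(2,0,10,0) R0=(2,0,10,0)
Op 5: merge R0<->R2 -> R0=(2,0,10,0) R2=(2,0,10,0)
Op 6: inc R1 by 4 -> R1=(0,4,0,0) value=4
Op 7: inc R2 by 4 -> R2=(2,0,14,0) value=16
Op 8: inc R0 by 3 -> R0=(5,0,10,0) value=15
Op 9: merge R0<->R3 -> R0=(5,0,10,0) R3=(5,0,10,0)
Op 10: merge R1<->R2 -> R1=(2,4,14,0) R2=(2,4,14,0)
Op 11: inc R0 by 1 -> R0=(6,0,10,0) value=16
Op 12: inc R0 by 5 -> R0=(11,0,10,0) value=21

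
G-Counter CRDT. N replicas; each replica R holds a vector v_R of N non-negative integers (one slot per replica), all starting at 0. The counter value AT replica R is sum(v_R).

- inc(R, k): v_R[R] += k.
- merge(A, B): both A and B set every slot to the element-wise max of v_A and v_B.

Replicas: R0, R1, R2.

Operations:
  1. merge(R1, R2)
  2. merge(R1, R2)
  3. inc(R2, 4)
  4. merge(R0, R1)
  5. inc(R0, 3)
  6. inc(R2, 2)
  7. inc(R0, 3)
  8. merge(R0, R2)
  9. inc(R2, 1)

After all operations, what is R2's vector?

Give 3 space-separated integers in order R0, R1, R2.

Answer: 6 0 7

Derivation:
Op 1: merge R1<->R2 -> R1=(0,0,0) R2=(0,0,0)
Op 2: merge R1<->R2 -> R1=(0,0,0) R2=(0,0,0)
Op 3: inc R2 by 4 -> R2=(0,0,4) value=4
Op 4: merge R0<->R1 -> R0=(0,0,0) R1=(0,0,0)
Op 5: inc R0 by 3 -> R0=(3,0,0) value=3
Op 6: inc R2 by 2 -> R2=(0,0,6) value=6
Op 7: inc R0 by 3 -> R0=(6,0,0) value=6
Op 8: merge R0<->R2 -> R0=(6,0,6) R2=(6,0,6)
Op 9: inc R2 by 1 -> R2=(6,0,7) value=13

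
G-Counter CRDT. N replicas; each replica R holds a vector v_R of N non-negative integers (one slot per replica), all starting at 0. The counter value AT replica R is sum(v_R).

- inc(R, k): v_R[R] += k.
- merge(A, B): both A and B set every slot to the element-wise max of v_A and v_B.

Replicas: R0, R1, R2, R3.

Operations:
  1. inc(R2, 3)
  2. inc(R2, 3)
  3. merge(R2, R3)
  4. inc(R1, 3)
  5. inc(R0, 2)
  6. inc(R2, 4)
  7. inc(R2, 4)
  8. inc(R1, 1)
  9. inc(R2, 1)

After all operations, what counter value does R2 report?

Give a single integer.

Op 1: inc R2 by 3 -> R2=(0,0,3,0) value=3
Op 2: inc R2 by 3 -> R2=(0,0,6,0) value=6
Op 3: merge R2<->R3 -> R2=(0,0,6,0) R3=(0,0,6,0)
Op 4: inc R1 by 3 -> R1=(0,3,0,0) value=3
Op 5: inc R0 by 2 -> R0=(2,0,0,0) value=2
Op 6: inc R2 by 4 -> R2=(0,0,10,0) value=10
Op 7: inc R2 by 4 -> R2=(0,0,14,0) value=14
Op 8: inc R1 by 1 -> R1=(0,4,0,0) value=4
Op 9: inc R2 by 1 -> R2=(0,0,15,0) value=15

Answer: 15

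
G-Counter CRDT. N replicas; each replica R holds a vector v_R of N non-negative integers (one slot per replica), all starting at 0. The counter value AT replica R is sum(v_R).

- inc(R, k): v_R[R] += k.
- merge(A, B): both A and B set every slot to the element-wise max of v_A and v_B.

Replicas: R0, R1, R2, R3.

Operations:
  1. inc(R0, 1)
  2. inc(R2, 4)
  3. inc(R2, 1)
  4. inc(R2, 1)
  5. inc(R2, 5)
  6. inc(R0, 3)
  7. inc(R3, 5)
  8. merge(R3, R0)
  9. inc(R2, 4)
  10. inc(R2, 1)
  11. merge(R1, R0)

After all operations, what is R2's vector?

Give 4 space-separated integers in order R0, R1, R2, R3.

Answer: 0 0 16 0

Derivation:
Op 1: inc R0 by 1 -> R0=(1,0,0,0) value=1
Op 2: inc R2 by 4 -> R2=(0,0,4,0) value=4
Op 3: inc R2 by 1 -> R2=(0,0,5,0) value=5
Op 4: inc R2 by 1 -> R2=(0,0,6,0) value=6
Op 5: inc R2 by 5 -> R2=(0,0,11,0) value=11
Op 6: inc R0 by 3 -> R0=(4,0,0,0) value=4
Op 7: inc R3 by 5 -> R3=(0,0,0,5) value=5
Op 8: merge R3<->R0 -> R3=(4,0,0,5) R0=(4,0,0,5)
Op 9: inc R2 by 4 -> R2=(0,0,15,0) value=15
Op 10: inc R2 by 1 -> R2=(0,0,16,0) value=16
Op 11: merge R1<->R0 -> R1=(4,0,0,5) R0=(4,0,0,5)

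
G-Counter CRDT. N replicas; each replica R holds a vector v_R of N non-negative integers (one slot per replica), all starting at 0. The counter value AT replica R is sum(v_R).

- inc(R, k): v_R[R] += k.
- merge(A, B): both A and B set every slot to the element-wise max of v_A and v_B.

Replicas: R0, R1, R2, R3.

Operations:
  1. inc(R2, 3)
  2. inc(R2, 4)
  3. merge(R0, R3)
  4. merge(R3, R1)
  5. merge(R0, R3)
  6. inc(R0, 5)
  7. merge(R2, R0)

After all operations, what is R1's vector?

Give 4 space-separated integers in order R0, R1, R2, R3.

Op 1: inc R2 by 3 -> R2=(0,0,3,0) value=3
Op 2: inc R2 by 4 -> R2=(0,0,7,0) value=7
Op 3: merge R0<->R3 -> R0=(0,0,0,0) R3=(0,0,0,0)
Op 4: merge R3<->R1 -> R3=(0,0,0,0) R1=(0,0,0,0)
Op 5: merge R0<->R3 -> R0=(0,0,0,0) R3=(0,0,0,0)
Op 6: inc R0 by 5 -> R0=(5,0,0,0) value=5
Op 7: merge R2<->R0 -> R2=(5,0,7,0) R0=(5,0,7,0)

Answer: 0 0 0 0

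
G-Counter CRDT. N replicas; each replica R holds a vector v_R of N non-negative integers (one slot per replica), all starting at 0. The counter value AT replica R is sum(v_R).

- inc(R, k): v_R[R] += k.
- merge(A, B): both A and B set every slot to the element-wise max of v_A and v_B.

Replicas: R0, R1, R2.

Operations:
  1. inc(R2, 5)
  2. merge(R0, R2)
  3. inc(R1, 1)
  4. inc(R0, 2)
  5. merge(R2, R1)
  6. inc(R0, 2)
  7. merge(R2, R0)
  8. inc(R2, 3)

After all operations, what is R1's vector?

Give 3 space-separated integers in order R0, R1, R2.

Answer: 0 1 5

Derivation:
Op 1: inc R2 by 5 -> R2=(0,0,5) value=5
Op 2: merge R0<->R2 -> R0=(0,0,5) R2=(0,0,5)
Op 3: inc R1 by 1 -> R1=(0,1,0) value=1
Op 4: inc R0 by 2 -> R0=(2,0,5) value=7
Op 5: merge R2<->R1 -> R2=(0,1,5) R1=(0,1,5)
Op 6: inc R0 by 2 -> R0=(4,0,5) value=9
Op 7: merge R2<->R0 -> R2=(4,1,5) R0=(4,1,5)
Op 8: inc R2 by 3 -> R2=(4,1,8) value=13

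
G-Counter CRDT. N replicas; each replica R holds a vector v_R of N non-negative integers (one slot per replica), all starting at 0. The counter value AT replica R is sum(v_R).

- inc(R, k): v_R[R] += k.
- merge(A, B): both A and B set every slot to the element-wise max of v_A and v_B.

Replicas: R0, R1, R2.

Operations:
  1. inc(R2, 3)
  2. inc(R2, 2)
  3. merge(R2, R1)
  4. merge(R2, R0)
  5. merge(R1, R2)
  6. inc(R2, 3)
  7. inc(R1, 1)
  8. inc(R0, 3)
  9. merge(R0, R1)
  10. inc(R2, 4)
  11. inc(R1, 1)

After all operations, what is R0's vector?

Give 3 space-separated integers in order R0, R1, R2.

Answer: 3 1 5

Derivation:
Op 1: inc R2 by 3 -> R2=(0,0,3) value=3
Op 2: inc R2 by 2 -> R2=(0,0,5) value=5
Op 3: merge R2<->R1 -> R2=(0,0,5) R1=(0,0,5)
Op 4: merge R2<->R0 -> R2=(0,0,5) R0=(0,0,5)
Op 5: merge R1<->R2 -> R1=(0,0,5) R2=(0,0,5)
Op 6: inc R2 by 3 -> R2=(0,0,8) value=8
Op 7: inc R1 by 1 -> R1=(0,1,5) value=6
Op 8: inc R0 by 3 -> R0=(3,0,5) value=8
Op 9: merge R0<->R1 -> R0=(3,1,5) R1=(3,1,5)
Op 10: inc R2 by 4 -> R2=(0,0,12) value=12
Op 11: inc R1 by 1 -> R1=(3,2,5) value=10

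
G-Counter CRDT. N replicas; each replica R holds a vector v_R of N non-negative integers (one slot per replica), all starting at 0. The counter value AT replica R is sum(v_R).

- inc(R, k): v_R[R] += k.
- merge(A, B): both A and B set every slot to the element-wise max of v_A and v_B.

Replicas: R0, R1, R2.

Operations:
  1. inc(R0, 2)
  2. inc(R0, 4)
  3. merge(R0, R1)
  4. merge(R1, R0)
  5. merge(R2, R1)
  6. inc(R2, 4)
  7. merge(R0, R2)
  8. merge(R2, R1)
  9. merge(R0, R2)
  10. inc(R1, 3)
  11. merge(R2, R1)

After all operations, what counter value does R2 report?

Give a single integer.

Op 1: inc R0 by 2 -> R0=(2,0,0) value=2
Op 2: inc R0 by 4 -> R0=(6,0,0) value=6
Op 3: merge R0<->R1 -> R0=(6,0,0) R1=(6,0,0)
Op 4: merge R1<->R0 -> R1=(6,0,0) R0=(6,0,0)
Op 5: merge R2<->R1 -> R2=(6,0,0) R1=(6,0,0)
Op 6: inc R2 by 4 -> R2=(6,0,4) value=10
Op 7: merge R0<->R2 -> R0=(6,0,4) R2=(6,0,4)
Op 8: merge R2<->R1 -> R2=(6,0,4) R1=(6,0,4)
Op 9: merge R0<->R2 -> R0=(6,0,4) R2=(6,0,4)
Op 10: inc R1 by 3 -> R1=(6,3,4) value=13
Op 11: merge R2<->R1 -> R2=(6,3,4) R1=(6,3,4)

Answer: 13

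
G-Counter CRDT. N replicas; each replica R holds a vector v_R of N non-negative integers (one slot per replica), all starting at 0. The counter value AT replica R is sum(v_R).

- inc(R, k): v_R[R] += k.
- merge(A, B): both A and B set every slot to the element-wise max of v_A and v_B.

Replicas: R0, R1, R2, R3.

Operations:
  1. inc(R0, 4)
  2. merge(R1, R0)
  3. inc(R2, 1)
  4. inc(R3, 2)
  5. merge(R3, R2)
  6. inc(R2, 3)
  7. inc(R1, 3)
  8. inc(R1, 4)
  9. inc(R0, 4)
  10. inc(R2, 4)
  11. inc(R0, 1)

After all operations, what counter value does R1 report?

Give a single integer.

Answer: 11

Derivation:
Op 1: inc R0 by 4 -> R0=(4,0,0,0) value=4
Op 2: merge R1<->R0 -> R1=(4,0,0,0) R0=(4,0,0,0)
Op 3: inc R2 by 1 -> R2=(0,0,1,0) value=1
Op 4: inc R3 by 2 -> R3=(0,0,0,2) value=2
Op 5: merge R3<->R2 -> R3=(0,0,1,2) R2=(0,0,1,2)
Op 6: inc R2 by 3 -> R2=(0,0,4,2) value=6
Op 7: inc R1 by 3 -> R1=(4,3,0,0) value=7
Op 8: inc R1 by 4 -> R1=(4,7,0,0) value=11
Op 9: inc R0 by 4 -> R0=(8,0,0,0) value=8
Op 10: inc R2 by 4 -> R2=(0,0,8,2) value=10
Op 11: inc R0 by 1 -> R0=(9,0,0,0) value=9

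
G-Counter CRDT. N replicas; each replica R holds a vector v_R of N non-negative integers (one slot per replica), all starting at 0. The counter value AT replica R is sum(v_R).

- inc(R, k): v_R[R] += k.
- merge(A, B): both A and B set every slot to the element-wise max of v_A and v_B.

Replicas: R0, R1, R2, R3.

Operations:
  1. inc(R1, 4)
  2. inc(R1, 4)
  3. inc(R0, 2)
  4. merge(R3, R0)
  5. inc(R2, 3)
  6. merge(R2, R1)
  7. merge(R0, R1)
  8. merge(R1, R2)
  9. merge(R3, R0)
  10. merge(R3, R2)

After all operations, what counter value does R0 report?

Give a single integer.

Answer: 13

Derivation:
Op 1: inc R1 by 4 -> R1=(0,4,0,0) value=4
Op 2: inc R1 by 4 -> R1=(0,8,0,0) value=8
Op 3: inc R0 by 2 -> R0=(2,0,0,0) value=2
Op 4: merge R3<->R0 -> R3=(2,0,0,0) R0=(2,0,0,0)
Op 5: inc R2 by 3 -> R2=(0,0,3,0) value=3
Op 6: merge R2<->R1 -> R2=(0,8,3,0) R1=(0,8,3,0)
Op 7: merge R0<->R1 -> R0=(2,8,3,0) R1=(2,8,3,0)
Op 8: merge R1<->R2 -> R1=(2,8,3,0) R2=(2,8,3,0)
Op 9: merge R3<->R0 -> R3=(2,8,3,0) R0=(2,8,3,0)
Op 10: merge R3<->R2 -> R3=(2,8,3,0) R2=(2,8,3,0)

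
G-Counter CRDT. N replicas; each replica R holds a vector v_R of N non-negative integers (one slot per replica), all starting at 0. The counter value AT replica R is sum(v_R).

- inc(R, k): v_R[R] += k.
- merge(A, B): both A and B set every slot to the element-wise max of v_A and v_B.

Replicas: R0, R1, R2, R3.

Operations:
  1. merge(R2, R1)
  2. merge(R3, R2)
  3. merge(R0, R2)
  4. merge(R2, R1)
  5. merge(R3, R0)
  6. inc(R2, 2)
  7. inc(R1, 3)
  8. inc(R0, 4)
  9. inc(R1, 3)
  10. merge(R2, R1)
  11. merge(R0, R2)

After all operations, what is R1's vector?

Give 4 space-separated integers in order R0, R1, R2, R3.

Answer: 0 6 2 0

Derivation:
Op 1: merge R2<->R1 -> R2=(0,0,0,0) R1=(0,0,0,0)
Op 2: merge R3<->R2 -> R3=(0,0,0,0) R2=(0,0,0,0)
Op 3: merge R0<->R2 -> R0=(0,0,0,0) R2=(0,0,0,0)
Op 4: merge R2<->R1 -> R2=(0,0,0,0) R1=(0,0,0,0)
Op 5: merge R3<->R0 -> R3=(0,0,0,0) R0=(0,0,0,0)
Op 6: inc R2 by 2 -> R2=(0,0,2,0) value=2
Op 7: inc R1 by 3 -> R1=(0,3,0,0) value=3
Op 8: inc R0 by 4 -> R0=(4,0,0,0) value=4
Op 9: inc R1 by 3 -> R1=(0,6,0,0) value=6
Op 10: merge R2<->R1 -> R2=(0,6,2,0) R1=(0,6,2,0)
Op 11: merge R0<->R2 -> R0=(4,6,2,0) R2=(4,6,2,0)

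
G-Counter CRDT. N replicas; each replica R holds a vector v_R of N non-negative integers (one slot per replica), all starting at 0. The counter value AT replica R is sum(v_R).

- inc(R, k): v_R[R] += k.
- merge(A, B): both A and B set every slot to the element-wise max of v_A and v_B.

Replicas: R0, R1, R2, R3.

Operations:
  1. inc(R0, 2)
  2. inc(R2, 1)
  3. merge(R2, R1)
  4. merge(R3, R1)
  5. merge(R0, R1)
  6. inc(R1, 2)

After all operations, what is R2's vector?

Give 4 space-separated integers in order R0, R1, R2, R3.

Op 1: inc R0 by 2 -> R0=(2,0,0,0) value=2
Op 2: inc R2 by 1 -> R2=(0,0,1,0) value=1
Op 3: merge R2<->R1 -> R2=(0,0,1,0) R1=(0,0,1,0)
Op 4: merge R3<->R1 -> R3=(0,0,1,0) R1=(0,0,1,0)
Op 5: merge R0<->R1 -> R0=(2,0,1,0) R1=(2,0,1,0)
Op 6: inc R1 by 2 -> R1=(2,2,1,0) value=5

Answer: 0 0 1 0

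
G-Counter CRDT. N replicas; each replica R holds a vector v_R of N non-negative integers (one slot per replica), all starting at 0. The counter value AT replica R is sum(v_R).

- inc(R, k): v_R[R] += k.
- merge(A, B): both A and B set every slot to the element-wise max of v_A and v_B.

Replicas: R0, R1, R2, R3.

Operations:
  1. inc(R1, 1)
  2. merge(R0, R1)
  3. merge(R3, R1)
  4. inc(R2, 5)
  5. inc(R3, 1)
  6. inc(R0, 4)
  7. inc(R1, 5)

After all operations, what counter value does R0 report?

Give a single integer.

Op 1: inc R1 by 1 -> R1=(0,1,0,0) value=1
Op 2: merge R0<->R1 -> R0=(0,1,0,0) R1=(0,1,0,0)
Op 3: merge R3<->R1 -> R3=(0,1,0,0) R1=(0,1,0,0)
Op 4: inc R2 by 5 -> R2=(0,0,5,0) value=5
Op 5: inc R3 by 1 -> R3=(0,1,0,1) value=2
Op 6: inc R0 by 4 -> R0=(4,1,0,0) value=5
Op 7: inc R1 by 5 -> R1=(0,6,0,0) value=6

Answer: 5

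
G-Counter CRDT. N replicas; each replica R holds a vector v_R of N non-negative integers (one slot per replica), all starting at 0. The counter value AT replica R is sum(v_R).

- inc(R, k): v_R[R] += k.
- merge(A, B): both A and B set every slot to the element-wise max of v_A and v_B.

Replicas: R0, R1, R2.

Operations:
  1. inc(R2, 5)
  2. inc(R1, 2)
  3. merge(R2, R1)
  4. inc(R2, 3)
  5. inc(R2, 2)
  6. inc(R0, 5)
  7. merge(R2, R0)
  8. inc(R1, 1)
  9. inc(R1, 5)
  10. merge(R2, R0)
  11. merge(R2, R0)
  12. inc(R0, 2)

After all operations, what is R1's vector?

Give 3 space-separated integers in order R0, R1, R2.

Answer: 0 8 5

Derivation:
Op 1: inc R2 by 5 -> R2=(0,0,5) value=5
Op 2: inc R1 by 2 -> R1=(0,2,0) value=2
Op 3: merge R2<->R1 -> R2=(0,2,5) R1=(0,2,5)
Op 4: inc R2 by 3 -> R2=(0,2,8) value=10
Op 5: inc R2 by 2 -> R2=(0,2,10) value=12
Op 6: inc R0 by 5 -> R0=(5,0,0) value=5
Op 7: merge R2<->R0 -> R2=(5,2,10) R0=(5,2,10)
Op 8: inc R1 by 1 -> R1=(0,3,5) value=8
Op 9: inc R1 by 5 -> R1=(0,8,5) value=13
Op 10: merge R2<->R0 -> R2=(5,2,10) R0=(5,2,10)
Op 11: merge R2<->R0 -> R2=(5,2,10) R0=(5,2,10)
Op 12: inc R0 by 2 -> R0=(7,2,10) value=19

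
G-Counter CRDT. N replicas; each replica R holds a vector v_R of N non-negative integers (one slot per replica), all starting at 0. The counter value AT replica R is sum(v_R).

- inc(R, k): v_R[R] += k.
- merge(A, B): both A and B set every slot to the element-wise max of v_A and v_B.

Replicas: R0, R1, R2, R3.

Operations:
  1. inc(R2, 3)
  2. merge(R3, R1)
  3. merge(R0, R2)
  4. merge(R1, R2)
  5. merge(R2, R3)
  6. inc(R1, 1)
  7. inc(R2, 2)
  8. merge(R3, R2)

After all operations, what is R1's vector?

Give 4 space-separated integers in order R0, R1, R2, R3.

Op 1: inc R2 by 3 -> R2=(0,0,3,0) value=3
Op 2: merge R3<->R1 -> R3=(0,0,0,0) R1=(0,0,0,0)
Op 3: merge R0<->R2 -> R0=(0,0,3,0) R2=(0,0,3,0)
Op 4: merge R1<->R2 -> R1=(0,0,3,0) R2=(0,0,3,0)
Op 5: merge R2<->R3 -> R2=(0,0,3,0) R3=(0,0,3,0)
Op 6: inc R1 by 1 -> R1=(0,1,3,0) value=4
Op 7: inc R2 by 2 -> R2=(0,0,5,0) value=5
Op 8: merge R3<->R2 -> R3=(0,0,5,0) R2=(0,0,5,0)

Answer: 0 1 3 0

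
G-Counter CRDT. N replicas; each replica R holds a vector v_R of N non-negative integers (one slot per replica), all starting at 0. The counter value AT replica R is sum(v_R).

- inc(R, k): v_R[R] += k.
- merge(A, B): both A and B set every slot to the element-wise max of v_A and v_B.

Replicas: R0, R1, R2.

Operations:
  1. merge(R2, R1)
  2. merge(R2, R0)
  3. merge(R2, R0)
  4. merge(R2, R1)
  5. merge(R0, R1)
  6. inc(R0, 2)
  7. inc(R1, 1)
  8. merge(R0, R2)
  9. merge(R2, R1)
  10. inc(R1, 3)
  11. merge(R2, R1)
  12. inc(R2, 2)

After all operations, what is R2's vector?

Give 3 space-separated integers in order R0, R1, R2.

Op 1: merge R2<->R1 -> R2=(0,0,0) R1=(0,0,0)
Op 2: merge R2<->R0 -> R2=(0,0,0) R0=(0,0,0)
Op 3: merge R2<->R0 -> R2=(0,0,0) R0=(0,0,0)
Op 4: merge R2<->R1 -> R2=(0,0,0) R1=(0,0,0)
Op 5: merge R0<->R1 -> R0=(0,0,0) R1=(0,0,0)
Op 6: inc R0 by 2 -> R0=(2,0,0) value=2
Op 7: inc R1 by 1 -> R1=(0,1,0) value=1
Op 8: merge R0<->R2 -> R0=(2,0,0) R2=(2,0,0)
Op 9: merge R2<->R1 -> R2=(2,1,0) R1=(2,1,0)
Op 10: inc R1 by 3 -> R1=(2,4,0) value=6
Op 11: merge R2<->R1 -> R2=(2,4,0) R1=(2,4,0)
Op 12: inc R2 by 2 -> R2=(2,4,2) value=8

Answer: 2 4 2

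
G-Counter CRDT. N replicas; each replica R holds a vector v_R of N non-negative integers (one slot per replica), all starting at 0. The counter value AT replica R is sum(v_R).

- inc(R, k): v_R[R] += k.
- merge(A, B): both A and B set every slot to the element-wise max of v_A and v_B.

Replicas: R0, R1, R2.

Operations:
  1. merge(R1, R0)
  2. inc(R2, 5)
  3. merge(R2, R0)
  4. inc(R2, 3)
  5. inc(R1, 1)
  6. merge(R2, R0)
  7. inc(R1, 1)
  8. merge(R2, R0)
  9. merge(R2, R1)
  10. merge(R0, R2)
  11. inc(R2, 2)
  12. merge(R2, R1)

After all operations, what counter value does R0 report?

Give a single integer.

Answer: 10

Derivation:
Op 1: merge R1<->R0 -> R1=(0,0,0) R0=(0,0,0)
Op 2: inc R2 by 5 -> R2=(0,0,5) value=5
Op 3: merge R2<->R0 -> R2=(0,0,5) R0=(0,0,5)
Op 4: inc R2 by 3 -> R2=(0,0,8) value=8
Op 5: inc R1 by 1 -> R1=(0,1,0) value=1
Op 6: merge R2<->R0 -> R2=(0,0,8) R0=(0,0,8)
Op 7: inc R1 by 1 -> R1=(0,2,0) value=2
Op 8: merge R2<->R0 -> R2=(0,0,8) R0=(0,0,8)
Op 9: merge R2<->R1 -> R2=(0,2,8) R1=(0,2,8)
Op 10: merge R0<->R2 -> R0=(0,2,8) R2=(0,2,8)
Op 11: inc R2 by 2 -> R2=(0,2,10) value=12
Op 12: merge R2<->R1 -> R2=(0,2,10) R1=(0,2,10)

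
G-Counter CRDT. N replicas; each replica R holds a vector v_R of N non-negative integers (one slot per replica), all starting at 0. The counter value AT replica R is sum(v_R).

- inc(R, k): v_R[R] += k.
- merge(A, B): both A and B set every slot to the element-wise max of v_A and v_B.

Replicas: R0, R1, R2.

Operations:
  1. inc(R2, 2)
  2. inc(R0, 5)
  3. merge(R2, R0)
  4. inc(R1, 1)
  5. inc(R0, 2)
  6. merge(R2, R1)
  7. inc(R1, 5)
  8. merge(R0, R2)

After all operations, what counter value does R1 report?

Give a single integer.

Answer: 13

Derivation:
Op 1: inc R2 by 2 -> R2=(0,0,2) value=2
Op 2: inc R0 by 5 -> R0=(5,0,0) value=5
Op 3: merge R2<->R0 -> R2=(5,0,2) R0=(5,0,2)
Op 4: inc R1 by 1 -> R1=(0,1,0) value=1
Op 5: inc R0 by 2 -> R0=(7,0,2) value=9
Op 6: merge R2<->R1 -> R2=(5,1,2) R1=(5,1,2)
Op 7: inc R1 by 5 -> R1=(5,6,2) value=13
Op 8: merge R0<->R2 -> R0=(7,1,2) R2=(7,1,2)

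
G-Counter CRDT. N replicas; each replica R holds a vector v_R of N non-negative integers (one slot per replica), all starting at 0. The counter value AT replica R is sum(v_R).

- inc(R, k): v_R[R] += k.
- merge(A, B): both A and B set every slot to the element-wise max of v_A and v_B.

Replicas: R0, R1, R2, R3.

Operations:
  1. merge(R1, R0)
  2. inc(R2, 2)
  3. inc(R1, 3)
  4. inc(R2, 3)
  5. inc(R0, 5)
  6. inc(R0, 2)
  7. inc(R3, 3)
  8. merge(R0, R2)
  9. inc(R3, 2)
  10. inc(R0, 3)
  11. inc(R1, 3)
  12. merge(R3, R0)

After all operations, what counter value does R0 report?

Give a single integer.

Answer: 20

Derivation:
Op 1: merge R1<->R0 -> R1=(0,0,0,0) R0=(0,0,0,0)
Op 2: inc R2 by 2 -> R2=(0,0,2,0) value=2
Op 3: inc R1 by 3 -> R1=(0,3,0,0) value=3
Op 4: inc R2 by 3 -> R2=(0,0,5,0) value=5
Op 5: inc R0 by 5 -> R0=(5,0,0,0) value=5
Op 6: inc R0 by 2 -> R0=(7,0,0,0) value=7
Op 7: inc R3 by 3 -> R3=(0,0,0,3) value=3
Op 8: merge R0<->R2 -> R0=(7,0,5,0) R2=(7,0,5,0)
Op 9: inc R3 by 2 -> R3=(0,0,0,5) value=5
Op 10: inc R0 by 3 -> R0=(10,0,5,0) value=15
Op 11: inc R1 by 3 -> R1=(0,6,0,0) value=6
Op 12: merge R3<->R0 -> R3=(10,0,5,5) R0=(10,0,5,5)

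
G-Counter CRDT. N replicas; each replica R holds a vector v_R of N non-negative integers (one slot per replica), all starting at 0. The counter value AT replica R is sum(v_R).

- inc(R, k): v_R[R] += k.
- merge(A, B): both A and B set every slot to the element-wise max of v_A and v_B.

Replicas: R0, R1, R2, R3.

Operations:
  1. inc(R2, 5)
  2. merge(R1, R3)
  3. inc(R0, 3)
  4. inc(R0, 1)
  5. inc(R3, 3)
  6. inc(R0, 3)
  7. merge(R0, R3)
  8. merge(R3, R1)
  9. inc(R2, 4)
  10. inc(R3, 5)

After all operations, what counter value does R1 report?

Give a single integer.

Answer: 10

Derivation:
Op 1: inc R2 by 5 -> R2=(0,0,5,0) value=5
Op 2: merge R1<->R3 -> R1=(0,0,0,0) R3=(0,0,0,0)
Op 3: inc R0 by 3 -> R0=(3,0,0,0) value=3
Op 4: inc R0 by 1 -> R0=(4,0,0,0) value=4
Op 5: inc R3 by 3 -> R3=(0,0,0,3) value=3
Op 6: inc R0 by 3 -> R0=(7,0,0,0) value=7
Op 7: merge R0<->R3 -> R0=(7,0,0,3) R3=(7,0,0,3)
Op 8: merge R3<->R1 -> R3=(7,0,0,3) R1=(7,0,0,3)
Op 9: inc R2 by 4 -> R2=(0,0,9,0) value=9
Op 10: inc R3 by 5 -> R3=(7,0,0,8) value=15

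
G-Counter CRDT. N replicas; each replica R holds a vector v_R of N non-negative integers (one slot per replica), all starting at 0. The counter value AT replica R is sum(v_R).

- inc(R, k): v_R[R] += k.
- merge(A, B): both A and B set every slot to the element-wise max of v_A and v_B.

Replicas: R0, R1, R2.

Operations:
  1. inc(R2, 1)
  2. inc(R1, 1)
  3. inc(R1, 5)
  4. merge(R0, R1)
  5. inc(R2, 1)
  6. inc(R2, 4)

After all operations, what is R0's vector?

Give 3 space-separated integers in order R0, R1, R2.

Answer: 0 6 0

Derivation:
Op 1: inc R2 by 1 -> R2=(0,0,1) value=1
Op 2: inc R1 by 1 -> R1=(0,1,0) value=1
Op 3: inc R1 by 5 -> R1=(0,6,0) value=6
Op 4: merge R0<->R1 -> R0=(0,6,0) R1=(0,6,0)
Op 5: inc R2 by 1 -> R2=(0,0,2) value=2
Op 6: inc R2 by 4 -> R2=(0,0,6) value=6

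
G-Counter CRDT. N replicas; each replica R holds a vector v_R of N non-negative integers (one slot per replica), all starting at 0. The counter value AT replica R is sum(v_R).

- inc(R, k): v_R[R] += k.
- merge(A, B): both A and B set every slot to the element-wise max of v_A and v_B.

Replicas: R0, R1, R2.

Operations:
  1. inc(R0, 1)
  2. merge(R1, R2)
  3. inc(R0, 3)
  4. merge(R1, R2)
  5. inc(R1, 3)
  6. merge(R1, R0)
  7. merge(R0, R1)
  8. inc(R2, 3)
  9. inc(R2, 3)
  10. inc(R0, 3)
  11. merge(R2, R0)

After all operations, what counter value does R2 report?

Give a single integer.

Answer: 16

Derivation:
Op 1: inc R0 by 1 -> R0=(1,0,0) value=1
Op 2: merge R1<->R2 -> R1=(0,0,0) R2=(0,0,0)
Op 3: inc R0 by 3 -> R0=(4,0,0) value=4
Op 4: merge R1<->R2 -> R1=(0,0,0) R2=(0,0,0)
Op 5: inc R1 by 3 -> R1=(0,3,0) value=3
Op 6: merge R1<->R0 -> R1=(4,3,0) R0=(4,3,0)
Op 7: merge R0<->R1 -> R0=(4,3,0) R1=(4,3,0)
Op 8: inc R2 by 3 -> R2=(0,0,3) value=3
Op 9: inc R2 by 3 -> R2=(0,0,6) value=6
Op 10: inc R0 by 3 -> R0=(7,3,0) value=10
Op 11: merge R2<->R0 -> R2=(7,3,6) R0=(7,3,6)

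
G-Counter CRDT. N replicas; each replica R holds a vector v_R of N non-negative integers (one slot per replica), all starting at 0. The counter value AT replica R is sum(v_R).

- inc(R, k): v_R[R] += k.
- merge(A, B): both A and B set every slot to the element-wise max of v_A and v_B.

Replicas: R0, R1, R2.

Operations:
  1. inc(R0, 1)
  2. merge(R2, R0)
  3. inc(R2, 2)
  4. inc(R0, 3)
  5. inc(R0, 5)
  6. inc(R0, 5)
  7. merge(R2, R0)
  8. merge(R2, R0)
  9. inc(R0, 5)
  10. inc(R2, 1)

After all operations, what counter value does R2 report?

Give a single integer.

Answer: 17

Derivation:
Op 1: inc R0 by 1 -> R0=(1,0,0) value=1
Op 2: merge R2<->R0 -> R2=(1,0,0) R0=(1,0,0)
Op 3: inc R2 by 2 -> R2=(1,0,2) value=3
Op 4: inc R0 by 3 -> R0=(4,0,0) value=4
Op 5: inc R0 by 5 -> R0=(9,0,0) value=9
Op 6: inc R0 by 5 -> R0=(14,0,0) value=14
Op 7: merge R2<->R0 -> R2=(14,0,2) R0=(14,0,2)
Op 8: merge R2<->R0 -> R2=(14,0,2) R0=(14,0,2)
Op 9: inc R0 by 5 -> R0=(19,0,2) value=21
Op 10: inc R2 by 1 -> R2=(14,0,3) value=17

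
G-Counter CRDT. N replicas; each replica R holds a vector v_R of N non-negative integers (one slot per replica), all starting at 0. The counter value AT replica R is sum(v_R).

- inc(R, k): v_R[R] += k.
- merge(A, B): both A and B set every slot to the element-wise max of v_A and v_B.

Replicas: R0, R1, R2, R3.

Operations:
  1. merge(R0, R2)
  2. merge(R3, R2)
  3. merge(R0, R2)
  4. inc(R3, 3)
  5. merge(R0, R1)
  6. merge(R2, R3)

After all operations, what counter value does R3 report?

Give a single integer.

Answer: 3

Derivation:
Op 1: merge R0<->R2 -> R0=(0,0,0,0) R2=(0,0,0,0)
Op 2: merge R3<->R2 -> R3=(0,0,0,0) R2=(0,0,0,0)
Op 3: merge R0<->R2 -> R0=(0,0,0,0) R2=(0,0,0,0)
Op 4: inc R3 by 3 -> R3=(0,0,0,3) value=3
Op 5: merge R0<->R1 -> R0=(0,0,0,0) R1=(0,0,0,0)
Op 6: merge R2<->R3 -> R2=(0,0,0,3) R3=(0,0,0,3)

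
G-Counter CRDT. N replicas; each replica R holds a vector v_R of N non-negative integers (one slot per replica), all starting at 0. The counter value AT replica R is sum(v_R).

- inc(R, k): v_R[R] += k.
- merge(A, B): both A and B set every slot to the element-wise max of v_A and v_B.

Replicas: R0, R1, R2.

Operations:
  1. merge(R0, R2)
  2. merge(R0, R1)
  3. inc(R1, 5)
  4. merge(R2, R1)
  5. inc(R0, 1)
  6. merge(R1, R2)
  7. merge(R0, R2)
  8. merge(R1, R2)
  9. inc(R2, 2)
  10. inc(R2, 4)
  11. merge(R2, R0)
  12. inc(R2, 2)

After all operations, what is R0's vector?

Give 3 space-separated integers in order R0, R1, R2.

Op 1: merge R0<->R2 -> R0=(0,0,0) R2=(0,0,0)
Op 2: merge R0<->R1 -> R0=(0,0,0) R1=(0,0,0)
Op 3: inc R1 by 5 -> R1=(0,5,0) value=5
Op 4: merge R2<->R1 -> R2=(0,5,0) R1=(0,5,0)
Op 5: inc R0 by 1 -> R0=(1,0,0) value=1
Op 6: merge R1<->R2 -> R1=(0,5,0) R2=(0,5,0)
Op 7: merge R0<->R2 -> R0=(1,5,0) R2=(1,5,0)
Op 8: merge R1<->R2 -> R1=(1,5,0) R2=(1,5,0)
Op 9: inc R2 by 2 -> R2=(1,5,2) value=8
Op 10: inc R2 by 4 -> R2=(1,5,6) value=12
Op 11: merge R2<->R0 -> R2=(1,5,6) R0=(1,5,6)
Op 12: inc R2 by 2 -> R2=(1,5,8) value=14

Answer: 1 5 6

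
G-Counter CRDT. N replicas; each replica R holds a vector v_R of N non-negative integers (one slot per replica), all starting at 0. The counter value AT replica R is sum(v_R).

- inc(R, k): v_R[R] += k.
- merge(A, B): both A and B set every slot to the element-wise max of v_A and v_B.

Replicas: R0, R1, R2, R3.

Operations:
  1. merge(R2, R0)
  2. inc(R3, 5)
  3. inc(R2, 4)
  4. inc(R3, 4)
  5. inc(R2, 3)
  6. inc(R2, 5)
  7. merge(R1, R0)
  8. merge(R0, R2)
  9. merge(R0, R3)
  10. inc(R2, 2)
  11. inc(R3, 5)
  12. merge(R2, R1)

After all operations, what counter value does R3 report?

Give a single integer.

Op 1: merge R2<->R0 -> R2=(0,0,0,0) R0=(0,0,0,0)
Op 2: inc R3 by 5 -> R3=(0,0,0,5) value=5
Op 3: inc R2 by 4 -> R2=(0,0,4,0) value=4
Op 4: inc R3 by 4 -> R3=(0,0,0,9) value=9
Op 5: inc R2 by 3 -> R2=(0,0,7,0) value=7
Op 6: inc R2 by 5 -> R2=(0,0,12,0) value=12
Op 7: merge R1<->R0 -> R1=(0,0,0,0) R0=(0,0,0,0)
Op 8: merge R0<->R2 -> R0=(0,0,12,0) R2=(0,0,12,0)
Op 9: merge R0<->R3 -> R0=(0,0,12,9) R3=(0,0,12,9)
Op 10: inc R2 by 2 -> R2=(0,0,14,0) value=14
Op 11: inc R3 by 5 -> R3=(0,0,12,14) value=26
Op 12: merge R2<->R1 -> R2=(0,0,14,0) R1=(0,0,14,0)

Answer: 26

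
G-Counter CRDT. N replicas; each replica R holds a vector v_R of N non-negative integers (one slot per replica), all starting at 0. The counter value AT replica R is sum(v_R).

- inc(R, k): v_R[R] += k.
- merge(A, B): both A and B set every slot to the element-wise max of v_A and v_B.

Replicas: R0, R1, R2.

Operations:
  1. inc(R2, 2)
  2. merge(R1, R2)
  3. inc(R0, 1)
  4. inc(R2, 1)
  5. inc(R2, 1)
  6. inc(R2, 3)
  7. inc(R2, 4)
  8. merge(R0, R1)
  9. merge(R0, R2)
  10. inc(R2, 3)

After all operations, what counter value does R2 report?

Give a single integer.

Op 1: inc R2 by 2 -> R2=(0,0,2) value=2
Op 2: merge R1<->R2 -> R1=(0,0,2) R2=(0,0,2)
Op 3: inc R0 by 1 -> R0=(1,0,0) value=1
Op 4: inc R2 by 1 -> R2=(0,0,3) value=3
Op 5: inc R2 by 1 -> R2=(0,0,4) value=4
Op 6: inc R2 by 3 -> R2=(0,0,7) value=7
Op 7: inc R2 by 4 -> R2=(0,0,11) value=11
Op 8: merge R0<->R1 -> R0=(1,0,2) R1=(1,0,2)
Op 9: merge R0<->R2 -> R0=(1,0,11) R2=(1,0,11)
Op 10: inc R2 by 3 -> R2=(1,0,14) value=15

Answer: 15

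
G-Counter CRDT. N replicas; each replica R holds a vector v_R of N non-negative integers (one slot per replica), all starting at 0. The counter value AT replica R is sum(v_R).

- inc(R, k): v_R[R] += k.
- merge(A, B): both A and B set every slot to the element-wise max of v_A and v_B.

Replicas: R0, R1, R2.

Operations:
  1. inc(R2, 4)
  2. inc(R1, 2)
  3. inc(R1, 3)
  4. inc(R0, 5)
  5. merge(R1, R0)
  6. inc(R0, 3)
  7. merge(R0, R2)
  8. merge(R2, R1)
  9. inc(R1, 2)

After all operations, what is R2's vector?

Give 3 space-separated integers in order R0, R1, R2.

Op 1: inc R2 by 4 -> R2=(0,0,4) value=4
Op 2: inc R1 by 2 -> R1=(0,2,0) value=2
Op 3: inc R1 by 3 -> R1=(0,5,0) value=5
Op 4: inc R0 by 5 -> R0=(5,0,0) value=5
Op 5: merge R1<->R0 -> R1=(5,5,0) R0=(5,5,0)
Op 6: inc R0 by 3 -> R0=(8,5,0) value=13
Op 7: merge R0<->R2 -> R0=(8,5,4) R2=(8,5,4)
Op 8: merge R2<->R1 -> R2=(8,5,4) R1=(8,5,4)
Op 9: inc R1 by 2 -> R1=(8,7,4) value=19

Answer: 8 5 4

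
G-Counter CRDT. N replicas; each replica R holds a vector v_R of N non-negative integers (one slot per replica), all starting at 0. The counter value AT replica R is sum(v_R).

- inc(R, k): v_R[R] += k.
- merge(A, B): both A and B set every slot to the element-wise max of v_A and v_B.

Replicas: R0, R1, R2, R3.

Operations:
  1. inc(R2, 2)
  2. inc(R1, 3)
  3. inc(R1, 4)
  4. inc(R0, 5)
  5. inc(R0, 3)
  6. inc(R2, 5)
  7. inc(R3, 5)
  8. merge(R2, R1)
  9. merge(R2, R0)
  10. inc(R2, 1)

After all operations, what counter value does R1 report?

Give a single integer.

Answer: 14

Derivation:
Op 1: inc R2 by 2 -> R2=(0,0,2,0) value=2
Op 2: inc R1 by 3 -> R1=(0,3,0,0) value=3
Op 3: inc R1 by 4 -> R1=(0,7,0,0) value=7
Op 4: inc R0 by 5 -> R0=(5,0,0,0) value=5
Op 5: inc R0 by 3 -> R0=(8,0,0,0) value=8
Op 6: inc R2 by 5 -> R2=(0,0,7,0) value=7
Op 7: inc R3 by 5 -> R3=(0,0,0,5) value=5
Op 8: merge R2<->R1 -> R2=(0,7,7,0) R1=(0,7,7,0)
Op 9: merge R2<->R0 -> R2=(8,7,7,0) R0=(8,7,7,0)
Op 10: inc R2 by 1 -> R2=(8,7,8,0) value=23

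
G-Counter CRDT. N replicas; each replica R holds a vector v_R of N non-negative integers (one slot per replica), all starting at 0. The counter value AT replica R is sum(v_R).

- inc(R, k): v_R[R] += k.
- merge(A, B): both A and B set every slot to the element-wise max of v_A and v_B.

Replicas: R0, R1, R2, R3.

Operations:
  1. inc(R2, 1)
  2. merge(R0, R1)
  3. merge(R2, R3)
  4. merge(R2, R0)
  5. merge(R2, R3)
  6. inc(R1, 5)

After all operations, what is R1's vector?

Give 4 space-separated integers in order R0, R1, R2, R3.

Op 1: inc R2 by 1 -> R2=(0,0,1,0) value=1
Op 2: merge R0<->R1 -> R0=(0,0,0,0) R1=(0,0,0,0)
Op 3: merge R2<->R3 -> R2=(0,0,1,0) R3=(0,0,1,0)
Op 4: merge R2<->R0 -> R2=(0,0,1,0) R0=(0,0,1,0)
Op 5: merge R2<->R3 -> R2=(0,0,1,0) R3=(0,0,1,0)
Op 6: inc R1 by 5 -> R1=(0,5,0,0) value=5

Answer: 0 5 0 0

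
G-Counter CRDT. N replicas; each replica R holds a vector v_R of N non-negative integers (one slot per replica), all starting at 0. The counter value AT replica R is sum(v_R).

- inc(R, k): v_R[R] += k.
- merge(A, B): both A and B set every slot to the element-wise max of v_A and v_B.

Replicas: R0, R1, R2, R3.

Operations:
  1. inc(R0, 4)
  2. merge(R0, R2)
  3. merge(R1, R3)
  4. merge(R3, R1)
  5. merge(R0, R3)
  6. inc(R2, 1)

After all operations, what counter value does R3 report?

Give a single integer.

Op 1: inc R0 by 4 -> R0=(4,0,0,0) value=4
Op 2: merge R0<->R2 -> R0=(4,0,0,0) R2=(4,0,0,0)
Op 3: merge R1<->R3 -> R1=(0,0,0,0) R3=(0,0,0,0)
Op 4: merge R3<->R1 -> R3=(0,0,0,0) R1=(0,0,0,0)
Op 5: merge R0<->R3 -> R0=(4,0,0,0) R3=(4,0,0,0)
Op 6: inc R2 by 1 -> R2=(4,0,1,0) value=5

Answer: 4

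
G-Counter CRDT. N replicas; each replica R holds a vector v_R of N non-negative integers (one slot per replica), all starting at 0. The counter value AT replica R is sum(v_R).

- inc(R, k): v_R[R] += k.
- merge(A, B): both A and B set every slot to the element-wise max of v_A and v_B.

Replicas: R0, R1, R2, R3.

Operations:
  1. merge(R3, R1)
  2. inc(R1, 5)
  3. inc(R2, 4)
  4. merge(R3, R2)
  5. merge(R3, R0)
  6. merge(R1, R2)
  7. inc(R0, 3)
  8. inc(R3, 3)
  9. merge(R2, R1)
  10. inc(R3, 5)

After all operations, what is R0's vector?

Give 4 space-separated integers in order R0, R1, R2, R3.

Answer: 3 0 4 0

Derivation:
Op 1: merge R3<->R1 -> R3=(0,0,0,0) R1=(0,0,0,0)
Op 2: inc R1 by 5 -> R1=(0,5,0,0) value=5
Op 3: inc R2 by 4 -> R2=(0,0,4,0) value=4
Op 4: merge R3<->R2 -> R3=(0,0,4,0) R2=(0,0,4,0)
Op 5: merge R3<->R0 -> R3=(0,0,4,0) R0=(0,0,4,0)
Op 6: merge R1<->R2 -> R1=(0,5,4,0) R2=(0,5,4,0)
Op 7: inc R0 by 3 -> R0=(3,0,4,0) value=7
Op 8: inc R3 by 3 -> R3=(0,0,4,3) value=7
Op 9: merge R2<->R1 -> R2=(0,5,4,0) R1=(0,5,4,0)
Op 10: inc R3 by 5 -> R3=(0,0,4,8) value=12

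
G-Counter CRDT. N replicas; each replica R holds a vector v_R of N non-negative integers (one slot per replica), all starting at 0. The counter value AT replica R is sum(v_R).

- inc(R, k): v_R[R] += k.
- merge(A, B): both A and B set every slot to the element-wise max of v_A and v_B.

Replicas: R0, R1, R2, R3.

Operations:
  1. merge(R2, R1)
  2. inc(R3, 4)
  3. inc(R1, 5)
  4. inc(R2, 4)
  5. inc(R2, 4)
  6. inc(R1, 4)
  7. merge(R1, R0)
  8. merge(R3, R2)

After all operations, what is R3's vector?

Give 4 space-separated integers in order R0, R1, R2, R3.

Op 1: merge R2<->R1 -> R2=(0,0,0,0) R1=(0,0,0,0)
Op 2: inc R3 by 4 -> R3=(0,0,0,4) value=4
Op 3: inc R1 by 5 -> R1=(0,5,0,0) value=5
Op 4: inc R2 by 4 -> R2=(0,0,4,0) value=4
Op 5: inc R2 by 4 -> R2=(0,0,8,0) value=8
Op 6: inc R1 by 4 -> R1=(0,9,0,0) value=9
Op 7: merge R1<->R0 -> R1=(0,9,0,0) R0=(0,9,0,0)
Op 8: merge R3<->R2 -> R3=(0,0,8,4) R2=(0,0,8,4)

Answer: 0 0 8 4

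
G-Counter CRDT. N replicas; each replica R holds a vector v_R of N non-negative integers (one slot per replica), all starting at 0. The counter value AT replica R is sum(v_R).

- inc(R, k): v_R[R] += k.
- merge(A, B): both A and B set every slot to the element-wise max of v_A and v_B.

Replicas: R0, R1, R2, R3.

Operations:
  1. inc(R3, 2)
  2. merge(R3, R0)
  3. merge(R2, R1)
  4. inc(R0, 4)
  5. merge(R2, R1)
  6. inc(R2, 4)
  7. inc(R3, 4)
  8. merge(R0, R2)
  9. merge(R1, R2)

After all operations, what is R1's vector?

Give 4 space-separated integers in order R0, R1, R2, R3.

Answer: 4 0 4 2

Derivation:
Op 1: inc R3 by 2 -> R3=(0,0,0,2) value=2
Op 2: merge R3<->R0 -> R3=(0,0,0,2) R0=(0,0,0,2)
Op 3: merge R2<->R1 -> R2=(0,0,0,0) R1=(0,0,0,0)
Op 4: inc R0 by 4 -> R0=(4,0,0,2) value=6
Op 5: merge R2<->R1 -> R2=(0,0,0,0) R1=(0,0,0,0)
Op 6: inc R2 by 4 -> R2=(0,0,4,0) value=4
Op 7: inc R3 by 4 -> R3=(0,0,0,6) value=6
Op 8: merge R0<->R2 -> R0=(4,0,4,2) R2=(4,0,4,2)
Op 9: merge R1<->R2 -> R1=(4,0,4,2) R2=(4,0,4,2)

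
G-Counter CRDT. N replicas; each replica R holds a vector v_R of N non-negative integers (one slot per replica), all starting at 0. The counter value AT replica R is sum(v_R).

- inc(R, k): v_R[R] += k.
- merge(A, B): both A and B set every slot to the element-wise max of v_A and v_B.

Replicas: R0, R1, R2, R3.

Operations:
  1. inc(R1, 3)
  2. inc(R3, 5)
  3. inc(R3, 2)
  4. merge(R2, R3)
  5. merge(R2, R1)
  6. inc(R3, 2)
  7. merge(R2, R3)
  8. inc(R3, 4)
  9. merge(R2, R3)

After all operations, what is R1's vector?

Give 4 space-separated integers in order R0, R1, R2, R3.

Answer: 0 3 0 7

Derivation:
Op 1: inc R1 by 3 -> R1=(0,3,0,0) value=3
Op 2: inc R3 by 5 -> R3=(0,0,0,5) value=5
Op 3: inc R3 by 2 -> R3=(0,0,0,7) value=7
Op 4: merge R2<->R3 -> R2=(0,0,0,7) R3=(0,0,0,7)
Op 5: merge R2<->R1 -> R2=(0,3,0,7) R1=(0,3,0,7)
Op 6: inc R3 by 2 -> R3=(0,0,0,9) value=9
Op 7: merge R2<->R3 -> R2=(0,3,0,9) R3=(0,3,0,9)
Op 8: inc R3 by 4 -> R3=(0,3,0,13) value=16
Op 9: merge R2<->R3 -> R2=(0,3,0,13) R3=(0,3,0,13)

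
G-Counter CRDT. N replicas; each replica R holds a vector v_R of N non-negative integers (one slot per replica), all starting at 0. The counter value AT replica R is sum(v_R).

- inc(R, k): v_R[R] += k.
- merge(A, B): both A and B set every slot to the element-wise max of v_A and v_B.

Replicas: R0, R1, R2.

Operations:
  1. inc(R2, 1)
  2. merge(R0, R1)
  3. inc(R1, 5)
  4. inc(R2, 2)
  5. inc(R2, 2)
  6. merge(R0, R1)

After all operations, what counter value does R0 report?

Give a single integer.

Op 1: inc R2 by 1 -> R2=(0,0,1) value=1
Op 2: merge R0<->R1 -> R0=(0,0,0) R1=(0,0,0)
Op 3: inc R1 by 5 -> R1=(0,5,0) value=5
Op 4: inc R2 by 2 -> R2=(0,0,3) value=3
Op 5: inc R2 by 2 -> R2=(0,0,5) value=5
Op 6: merge R0<->R1 -> R0=(0,5,0) R1=(0,5,0)

Answer: 5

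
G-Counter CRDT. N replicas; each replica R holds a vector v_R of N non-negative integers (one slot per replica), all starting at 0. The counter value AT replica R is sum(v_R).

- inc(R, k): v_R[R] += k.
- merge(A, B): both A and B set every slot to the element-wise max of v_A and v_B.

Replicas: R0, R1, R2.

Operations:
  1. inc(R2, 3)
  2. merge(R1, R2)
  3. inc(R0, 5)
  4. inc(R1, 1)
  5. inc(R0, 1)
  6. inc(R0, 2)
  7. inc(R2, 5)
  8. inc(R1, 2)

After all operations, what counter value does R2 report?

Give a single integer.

Op 1: inc R2 by 3 -> R2=(0,0,3) value=3
Op 2: merge R1<->R2 -> R1=(0,0,3) R2=(0,0,3)
Op 3: inc R0 by 5 -> R0=(5,0,0) value=5
Op 4: inc R1 by 1 -> R1=(0,1,3) value=4
Op 5: inc R0 by 1 -> R0=(6,0,0) value=6
Op 6: inc R0 by 2 -> R0=(8,0,0) value=8
Op 7: inc R2 by 5 -> R2=(0,0,8) value=8
Op 8: inc R1 by 2 -> R1=(0,3,3) value=6

Answer: 8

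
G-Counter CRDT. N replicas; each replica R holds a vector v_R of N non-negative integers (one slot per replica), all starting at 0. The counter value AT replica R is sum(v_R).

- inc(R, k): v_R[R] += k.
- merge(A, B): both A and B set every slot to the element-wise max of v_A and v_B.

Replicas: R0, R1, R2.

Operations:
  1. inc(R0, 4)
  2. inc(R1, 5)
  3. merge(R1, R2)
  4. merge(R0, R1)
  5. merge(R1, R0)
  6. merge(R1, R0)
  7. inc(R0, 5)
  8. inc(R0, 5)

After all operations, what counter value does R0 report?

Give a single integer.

Op 1: inc R0 by 4 -> R0=(4,0,0) value=4
Op 2: inc R1 by 5 -> R1=(0,5,0) value=5
Op 3: merge R1<->R2 -> R1=(0,5,0) R2=(0,5,0)
Op 4: merge R0<->R1 -> R0=(4,5,0) R1=(4,5,0)
Op 5: merge R1<->R0 -> R1=(4,5,0) R0=(4,5,0)
Op 6: merge R1<->R0 -> R1=(4,5,0) R0=(4,5,0)
Op 7: inc R0 by 5 -> R0=(9,5,0) value=14
Op 8: inc R0 by 5 -> R0=(14,5,0) value=19

Answer: 19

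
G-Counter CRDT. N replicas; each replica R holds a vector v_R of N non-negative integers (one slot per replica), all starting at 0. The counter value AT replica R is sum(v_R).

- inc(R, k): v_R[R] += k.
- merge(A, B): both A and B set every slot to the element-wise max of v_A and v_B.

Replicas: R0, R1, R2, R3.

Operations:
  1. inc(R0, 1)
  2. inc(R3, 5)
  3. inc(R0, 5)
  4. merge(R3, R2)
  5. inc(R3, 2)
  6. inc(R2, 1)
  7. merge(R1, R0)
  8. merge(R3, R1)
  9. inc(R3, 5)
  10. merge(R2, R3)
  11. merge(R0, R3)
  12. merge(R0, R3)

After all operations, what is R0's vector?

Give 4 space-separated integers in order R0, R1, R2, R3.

Answer: 6 0 1 12

Derivation:
Op 1: inc R0 by 1 -> R0=(1,0,0,0) value=1
Op 2: inc R3 by 5 -> R3=(0,0,0,5) value=5
Op 3: inc R0 by 5 -> R0=(6,0,0,0) value=6
Op 4: merge R3<->R2 -> R3=(0,0,0,5) R2=(0,0,0,5)
Op 5: inc R3 by 2 -> R3=(0,0,0,7) value=7
Op 6: inc R2 by 1 -> R2=(0,0,1,5) value=6
Op 7: merge R1<->R0 -> R1=(6,0,0,0) R0=(6,0,0,0)
Op 8: merge R3<->R1 -> R3=(6,0,0,7) R1=(6,0,0,7)
Op 9: inc R3 by 5 -> R3=(6,0,0,12) value=18
Op 10: merge R2<->R3 -> R2=(6,0,1,12) R3=(6,0,1,12)
Op 11: merge R0<->R3 -> R0=(6,0,1,12) R3=(6,0,1,12)
Op 12: merge R0<->R3 -> R0=(6,0,1,12) R3=(6,0,1,12)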